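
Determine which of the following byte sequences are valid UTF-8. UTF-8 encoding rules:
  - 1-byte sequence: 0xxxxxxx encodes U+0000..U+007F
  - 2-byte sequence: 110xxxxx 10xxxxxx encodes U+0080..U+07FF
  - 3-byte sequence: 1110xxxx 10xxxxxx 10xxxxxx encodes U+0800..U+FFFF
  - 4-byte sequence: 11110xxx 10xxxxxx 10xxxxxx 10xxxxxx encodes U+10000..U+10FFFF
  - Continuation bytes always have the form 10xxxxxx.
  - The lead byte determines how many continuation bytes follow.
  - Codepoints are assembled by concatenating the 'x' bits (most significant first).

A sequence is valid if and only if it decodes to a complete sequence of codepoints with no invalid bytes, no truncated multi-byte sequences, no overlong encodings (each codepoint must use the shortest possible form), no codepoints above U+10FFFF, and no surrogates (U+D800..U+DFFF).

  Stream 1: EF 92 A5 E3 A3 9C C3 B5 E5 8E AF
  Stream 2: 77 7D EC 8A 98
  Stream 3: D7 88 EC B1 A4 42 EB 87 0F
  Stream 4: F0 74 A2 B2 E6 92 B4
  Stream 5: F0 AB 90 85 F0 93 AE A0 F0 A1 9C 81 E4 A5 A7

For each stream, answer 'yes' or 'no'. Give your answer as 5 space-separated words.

Stream 1: decodes cleanly. VALID
Stream 2: decodes cleanly. VALID
Stream 3: error at byte offset 8. INVALID
Stream 4: error at byte offset 1. INVALID
Stream 5: decodes cleanly. VALID

Answer: yes yes no no yes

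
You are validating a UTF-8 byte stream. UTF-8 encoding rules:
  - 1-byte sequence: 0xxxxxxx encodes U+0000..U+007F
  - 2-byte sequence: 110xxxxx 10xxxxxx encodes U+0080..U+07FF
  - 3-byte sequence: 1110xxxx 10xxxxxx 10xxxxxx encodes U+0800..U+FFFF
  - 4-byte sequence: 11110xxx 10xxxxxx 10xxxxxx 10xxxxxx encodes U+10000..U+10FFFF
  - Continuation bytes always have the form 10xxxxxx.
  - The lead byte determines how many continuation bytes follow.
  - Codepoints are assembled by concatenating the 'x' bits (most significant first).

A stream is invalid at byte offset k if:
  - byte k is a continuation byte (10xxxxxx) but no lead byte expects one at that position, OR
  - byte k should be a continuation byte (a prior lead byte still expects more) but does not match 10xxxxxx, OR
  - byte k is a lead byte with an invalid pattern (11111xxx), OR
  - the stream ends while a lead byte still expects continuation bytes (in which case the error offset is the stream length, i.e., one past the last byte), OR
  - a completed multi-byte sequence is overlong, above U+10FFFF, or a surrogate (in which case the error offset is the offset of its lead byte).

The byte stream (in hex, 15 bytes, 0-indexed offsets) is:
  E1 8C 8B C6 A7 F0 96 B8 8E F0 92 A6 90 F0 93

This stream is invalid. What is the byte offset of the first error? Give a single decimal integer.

Byte[0]=E1: 3-byte lead, need 2 cont bytes. acc=0x1
Byte[1]=8C: continuation. acc=(acc<<6)|0x0C=0x4C
Byte[2]=8B: continuation. acc=(acc<<6)|0x0B=0x130B
Completed: cp=U+130B (starts at byte 0)
Byte[3]=C6: 2-byte lead, need 1 cont bytes. acc=0x6
Byte[4]=A7: continuation. acc=(acc<<6)|0x27=0x1A7
Completed: cp=U+01A7 (starts at byte 3)
Byte[5]=F0: 4-byte lead, need 3 cont bytes. acc=0x0
Byte[6]=96: continuation. acc=(acc<<6)|0x16=0x16
Byte[7]=B8: continuation. acc=(acc<<6)|0x38=0x5B8
Byte[8]=8E: continuation. acc=(acc<<6)|0x0E=0x16E0E
Completed: cp=U+16E0E (starts at byte 5)
Byte[9]=F0: 4-byte lead, need 3 cont bytes. acc=0x0
Byte[10]=92: continuation. acc=(acc<<6)|0x12=0x12
Byte[11]=A6: continuation. acc=(acc<<6)|0x26=0x4A6
Byte[12]=90: continuation. acc=(acc<<6)|0x10=0x12990
Completed: cp=U+12990 (starts at byte 9)
Byte[13]=F0: 4-byte lead, need 3 cont bytes. acc=0x0
Byte[14]=93: continuation. acc=(acc<<6)|0x13=0x13
Byte[15]: stream ended, expected continuation. INVALID

Answer: 15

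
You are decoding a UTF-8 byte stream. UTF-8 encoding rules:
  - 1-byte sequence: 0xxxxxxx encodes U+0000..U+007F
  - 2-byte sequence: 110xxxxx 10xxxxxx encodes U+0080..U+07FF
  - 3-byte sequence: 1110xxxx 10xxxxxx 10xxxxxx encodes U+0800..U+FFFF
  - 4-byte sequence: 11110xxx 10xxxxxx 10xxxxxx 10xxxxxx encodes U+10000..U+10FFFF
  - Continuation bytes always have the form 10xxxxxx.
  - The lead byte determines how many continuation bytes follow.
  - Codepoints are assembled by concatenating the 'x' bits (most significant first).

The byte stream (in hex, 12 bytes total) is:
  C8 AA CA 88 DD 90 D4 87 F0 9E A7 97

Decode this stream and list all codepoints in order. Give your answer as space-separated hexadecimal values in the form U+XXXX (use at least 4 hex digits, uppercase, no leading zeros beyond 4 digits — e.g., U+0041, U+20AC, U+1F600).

Answer: U+022A U+0288 U+0750 U+0507 U+1E9D7

Derivation:
Byte[0]=C8: 2-byte lead, need 1 cont bytes. acc=0x8
Byte[1]=AA: continuation. acc=(acc<<6)|0x2A=0x22A
Completed: cp=U+022A (starts at byte 0)
Byte[2]=CA: 2-byte lead, need 1 cont bytes. acc=0xA
Byte[3]=88: continuation. acc=(acc<<6)|0x08=0x288
Completed: cp=U+0288 (starts at byte 2)
Byte[4]=DD: 2-byte lead, need 1 cont bytes. acc=0x1D
Byte[5]=90: continuation. acc=(acc<<6)|0x10=0x750
Completed: cp=U+0750 (starts at byte 4)
Byte[6]=D4: 2-byte lead, need 1 cont bytes. acc=0x14
Byte[7]=87: continuation. acc=(acc<<6)|0x07=0x507
Completed: cp=U+0507 (starts at byte 6)
Byte[8]=F0: 4-byte lead, need 3 cont bytes. acc=0x0
Byte[9]=9E: continuation. acc=(acc<<6)|0x1E=0x1E
Byte[10]=A7: continuation. acc=(acc<<6)|0x27=0x7A7
Byte[11]=97: continuation. acc=(acc<<6)|0x17=0x1E9D7
Completed: cp=U+1E9D7 (starts at byte 8)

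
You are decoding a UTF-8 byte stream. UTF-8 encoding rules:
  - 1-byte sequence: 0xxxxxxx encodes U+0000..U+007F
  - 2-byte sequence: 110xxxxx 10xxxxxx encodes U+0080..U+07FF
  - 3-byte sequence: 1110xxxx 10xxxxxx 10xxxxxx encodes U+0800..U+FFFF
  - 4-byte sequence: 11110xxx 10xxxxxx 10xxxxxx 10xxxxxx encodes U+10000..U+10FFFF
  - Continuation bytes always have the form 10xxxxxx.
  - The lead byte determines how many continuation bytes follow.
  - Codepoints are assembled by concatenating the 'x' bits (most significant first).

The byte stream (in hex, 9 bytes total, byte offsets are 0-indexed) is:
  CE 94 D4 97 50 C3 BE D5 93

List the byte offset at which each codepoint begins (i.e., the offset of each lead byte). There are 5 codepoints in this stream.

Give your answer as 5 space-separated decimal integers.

Answer: 0 2 4 5 7

Derivation:
Byte[0]=CE: 2-byte lead, need 1 cont bytes. acc=0xE
Byte[1]=94: continuation. acc=(acc<<6)|0x14=0x394
Completed: cp=U+0394 (starts at byte 0)
Byte[2]=D4: 2-byte lead, need 1 cont bytes. acc=0x14
Byte[3]=97: continuation. acc=(acc<<6)|0x17=0x517
Completed: cp=U+0517 (starts at byte 2)
Byte[4]=50: 1-byte ASCII. cp=U+0050
Byte[5]=C3: 2-byte lead, need 1 cont bytes. acc=0x3
Byte[6]=BE: continuation. acc=(acc<<6)|0x3E=0xFE
Completed: cp=U+00FE (starts at byte 5)
Byte[7]=D5: 2-byte lead, need 1 cont bytes. acc=0x15
Byte[8]=93: continuation. acc=(acc<<6)|0x13=0x553
Completed: cp=U+0553 (starts at byte 7)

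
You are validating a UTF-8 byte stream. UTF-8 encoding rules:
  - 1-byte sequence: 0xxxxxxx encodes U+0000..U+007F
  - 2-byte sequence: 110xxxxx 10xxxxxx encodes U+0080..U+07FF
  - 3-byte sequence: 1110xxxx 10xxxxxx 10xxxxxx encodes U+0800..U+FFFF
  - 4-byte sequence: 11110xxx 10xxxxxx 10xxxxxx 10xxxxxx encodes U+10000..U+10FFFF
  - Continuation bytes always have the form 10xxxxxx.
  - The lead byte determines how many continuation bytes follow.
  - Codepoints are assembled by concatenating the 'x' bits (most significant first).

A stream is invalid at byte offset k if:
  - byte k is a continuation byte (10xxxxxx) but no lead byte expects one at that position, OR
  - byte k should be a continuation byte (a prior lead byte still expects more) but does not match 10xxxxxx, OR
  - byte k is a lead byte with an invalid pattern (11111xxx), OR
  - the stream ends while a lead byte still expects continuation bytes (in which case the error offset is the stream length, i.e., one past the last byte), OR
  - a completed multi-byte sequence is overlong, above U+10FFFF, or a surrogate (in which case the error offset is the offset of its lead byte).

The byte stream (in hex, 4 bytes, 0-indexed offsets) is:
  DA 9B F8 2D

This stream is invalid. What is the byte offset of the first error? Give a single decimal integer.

Byte[0]=DA: 2-byte lead, need 1 cont bytes. acc=0x1A
Byte[1]=9B: continuation. acc=(acc<<6)|0x1B=0x69B
Completed: cp=U+069B (starts at byte 0)
Byte[2]=F8: INVALID lead byte (not 0xxx/110x/1110/11110)

Answer: 2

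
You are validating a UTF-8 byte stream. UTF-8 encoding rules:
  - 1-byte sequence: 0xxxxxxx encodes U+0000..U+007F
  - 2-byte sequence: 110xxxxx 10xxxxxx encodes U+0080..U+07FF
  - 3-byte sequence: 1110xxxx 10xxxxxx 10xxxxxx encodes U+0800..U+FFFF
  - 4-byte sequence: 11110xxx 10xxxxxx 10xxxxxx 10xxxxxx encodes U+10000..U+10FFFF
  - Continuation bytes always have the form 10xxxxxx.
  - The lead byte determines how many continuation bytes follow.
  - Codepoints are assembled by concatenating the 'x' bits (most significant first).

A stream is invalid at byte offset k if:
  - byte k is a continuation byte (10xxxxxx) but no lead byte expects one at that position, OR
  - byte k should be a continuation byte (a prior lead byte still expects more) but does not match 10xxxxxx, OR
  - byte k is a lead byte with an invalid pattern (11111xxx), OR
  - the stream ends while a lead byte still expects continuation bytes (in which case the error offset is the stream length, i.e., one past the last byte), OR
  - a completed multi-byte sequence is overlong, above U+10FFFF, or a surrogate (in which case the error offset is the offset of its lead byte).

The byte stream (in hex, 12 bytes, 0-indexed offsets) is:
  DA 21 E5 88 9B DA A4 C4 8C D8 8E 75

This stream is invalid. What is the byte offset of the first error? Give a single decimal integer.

Answer: 1

Derivation:
Byte[0]=DA: 2-byte lead, need 1 cont bytes. acc=0x1A
Byte[1]=21: expected 10xxxxxx continuation. INVALID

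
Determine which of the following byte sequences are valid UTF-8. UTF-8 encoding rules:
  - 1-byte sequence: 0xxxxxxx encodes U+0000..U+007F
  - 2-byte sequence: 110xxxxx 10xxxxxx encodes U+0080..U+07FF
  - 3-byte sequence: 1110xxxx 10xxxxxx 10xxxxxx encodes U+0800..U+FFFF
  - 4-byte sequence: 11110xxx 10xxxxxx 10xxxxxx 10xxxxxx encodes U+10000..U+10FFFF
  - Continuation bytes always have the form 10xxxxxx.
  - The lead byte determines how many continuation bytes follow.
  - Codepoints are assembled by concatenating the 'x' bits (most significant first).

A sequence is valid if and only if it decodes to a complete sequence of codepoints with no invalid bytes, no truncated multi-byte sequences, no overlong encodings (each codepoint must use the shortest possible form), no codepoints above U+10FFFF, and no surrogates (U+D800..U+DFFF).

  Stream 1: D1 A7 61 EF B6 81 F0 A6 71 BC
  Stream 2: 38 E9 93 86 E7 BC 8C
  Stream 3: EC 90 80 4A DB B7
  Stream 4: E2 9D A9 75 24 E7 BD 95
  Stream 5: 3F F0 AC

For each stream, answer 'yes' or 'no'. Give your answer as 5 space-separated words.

Answer: no yes yes yes no

Derivation:
Stream 1: error at byte offset 8. INVALID
Stream 2: decodes cleanly. VALID
Stream 3: decodes cleanly. VALID
Stream 4: decodes cleanly. VALID
Stream 5: error at byte offset 3. INVALID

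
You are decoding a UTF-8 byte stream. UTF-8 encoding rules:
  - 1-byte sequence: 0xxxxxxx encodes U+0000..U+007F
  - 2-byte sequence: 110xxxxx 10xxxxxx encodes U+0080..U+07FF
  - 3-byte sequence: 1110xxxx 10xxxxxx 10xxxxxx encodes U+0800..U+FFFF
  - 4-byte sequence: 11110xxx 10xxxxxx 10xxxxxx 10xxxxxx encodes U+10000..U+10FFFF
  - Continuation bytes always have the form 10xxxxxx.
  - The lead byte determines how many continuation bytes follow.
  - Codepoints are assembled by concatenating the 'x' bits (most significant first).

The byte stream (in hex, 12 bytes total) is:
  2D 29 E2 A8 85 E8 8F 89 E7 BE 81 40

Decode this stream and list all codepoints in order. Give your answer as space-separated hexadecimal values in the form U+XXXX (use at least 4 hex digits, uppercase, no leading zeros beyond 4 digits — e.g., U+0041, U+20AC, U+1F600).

Byte[0]=2D: 1-byte ASCII. cp=U+002D
Byte[1]=29: 1-byte ASCII. cp=U+0029
Byte[2]=E2: 3-byte lead, need 2 cont bytes. acc=0x2
Byte[3]=A8: continuation. acc=(acc<<6)|0x28=0xA8
Byte[4]=85: continuation. acc=(acc<<6)|0x05=0x2A05
Completed: cp=U+2A05 (starts at byte 2)
Byte[5]=E8: 3-byte lead, need 2 cont bytes. acc=0x8
Byte[6]=8F: continuation. acc=(acc<<6)|0x0F=0x20F
Byte[7]=89: continuation. acc=(acc<<6)|0x09=0x83C9
Completed: cp=U+83C9 (starts at byte 5)
Byte[8]=E7: 3-byte lead, need 2 cont bytes. acc=0x7
Byte[9]=BE: continuation. acc=(acc<<6)|0x3E=0x1FE
Byte[10]=81: continuation. acc=(acc<<6)|0x01=0x7F81
Completed: cp=U+7F81 (starts at byte 8)
Byte[11]=40: 1-byte ASCII. cp=U+0040

Answer: U+002D U+0029 U+2A05 U+83C9 U+7F81 U+0040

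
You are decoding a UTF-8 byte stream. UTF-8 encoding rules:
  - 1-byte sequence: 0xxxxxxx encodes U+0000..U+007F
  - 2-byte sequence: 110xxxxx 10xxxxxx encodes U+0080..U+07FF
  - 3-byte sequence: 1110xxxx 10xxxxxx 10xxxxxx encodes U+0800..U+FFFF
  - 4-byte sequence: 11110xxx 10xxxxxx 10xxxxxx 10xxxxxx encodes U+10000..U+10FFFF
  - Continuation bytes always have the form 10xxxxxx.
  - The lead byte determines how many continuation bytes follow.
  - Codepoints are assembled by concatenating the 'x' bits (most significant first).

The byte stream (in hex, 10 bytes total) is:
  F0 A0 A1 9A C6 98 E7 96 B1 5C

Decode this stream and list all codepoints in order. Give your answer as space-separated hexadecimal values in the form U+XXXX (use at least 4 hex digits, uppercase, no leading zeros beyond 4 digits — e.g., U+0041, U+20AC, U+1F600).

Answer: U+2085A U+0198 U+75B1 U+005C

Derivation:
Byte[0]=F0: 4-byte lead, need 3 cont bytes. acc=0x0
Byte[1]=A0: continuation. acc=(acc<<6)|0x20=0x20
Byte[2]=A1: continuation. acc=(acc<<6)|0x21=0x821
Byte[3]=9A: continuation. acc=(acc<<6)|0x1A=0x2085A
Completed: cp=U+2085A (starts at byte 0)
Byte[4]=C6: 2-byte lead, need 1 cont bytes. acc=0x6
Byte[5]=98: continuation. acc=(acc<<6)|0x18=0x198
Completed: cp=U+0198 (starts at byte 4)
Byte[6]=E7: 3-byte lead, need 2 cont bytes. acc=0x7
Byte[7]=96: continuation. acc=(acc<<6)|0x16=0x1D6
Byte[8]=B1: continuation. acc=(acc<<6)|0x31=0x75B1
Completed: cp=U+75B1 (starts at byte 6)
Byte[9]=5C: 1-byte ASCII. cp=U+005C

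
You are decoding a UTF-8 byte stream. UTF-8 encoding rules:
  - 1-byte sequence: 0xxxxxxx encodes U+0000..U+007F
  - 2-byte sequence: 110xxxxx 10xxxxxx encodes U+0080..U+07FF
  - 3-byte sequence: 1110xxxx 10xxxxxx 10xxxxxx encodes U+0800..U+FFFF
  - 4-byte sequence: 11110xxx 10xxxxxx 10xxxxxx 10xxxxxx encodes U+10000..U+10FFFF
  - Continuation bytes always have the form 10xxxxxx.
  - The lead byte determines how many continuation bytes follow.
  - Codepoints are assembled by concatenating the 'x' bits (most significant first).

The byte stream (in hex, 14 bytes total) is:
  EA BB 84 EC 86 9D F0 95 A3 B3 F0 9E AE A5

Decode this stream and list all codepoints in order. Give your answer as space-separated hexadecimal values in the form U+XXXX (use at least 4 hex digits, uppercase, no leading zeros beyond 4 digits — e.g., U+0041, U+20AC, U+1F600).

Byte[0]=EA: 3-byte lead, need 2 cont bytes. acc=0xA
Byte[1]=BB: continuation. acc=(acc<<6)|0x3B=0x2BB
Byte[2]=84: continuation. acc=(acc<<6)|0x04=0xAEC4
Completed: cp=U+AEC4 (starts at byte 0)
Byte[3]=EC: 3-byte lead, need 2 cont bytes. acc=0xC
Byte[4]=86: continuation. acc=(acc<<6)|0x06=0x306
Byte[5]=9D: continuation. acc=(acc<<6)|0x1D=0xC19D
Completed: cp=U+C19D (starts at byte 3)
Byte[6]=F0: 4-byte lead, need 3 cont bytes. acc=0x0
Byte[7]=95: continuation. acc=(acc<<6)|0x15=0x15
Byte[8]=A3: continuation. acc=(acc<<6)|0x23=0x563
Byte[9]=B3: continuation. acc=(acc<<6)|0x33=0x158F3
Completed: cp=U+158F3 (starts at byte 6)
Byte[10]=F0: 4-byte lead, need 3 cont bytes. acc=0x0
Byte[11]=9E: continuation. acc=(acc<<6)|0x1E=0x1E
Byte[12]=AE: continuation. acc=(acc<<6)|0x2E=0x7AE
Byte[13]=A5: continuation. acc=(acc<<6)|0x25=0x1EBA5
Completed: cp=U+1EBA5 (starts at byte 10)

Answer: U+AEC4 U+C19D U+158F3 U+1EBA5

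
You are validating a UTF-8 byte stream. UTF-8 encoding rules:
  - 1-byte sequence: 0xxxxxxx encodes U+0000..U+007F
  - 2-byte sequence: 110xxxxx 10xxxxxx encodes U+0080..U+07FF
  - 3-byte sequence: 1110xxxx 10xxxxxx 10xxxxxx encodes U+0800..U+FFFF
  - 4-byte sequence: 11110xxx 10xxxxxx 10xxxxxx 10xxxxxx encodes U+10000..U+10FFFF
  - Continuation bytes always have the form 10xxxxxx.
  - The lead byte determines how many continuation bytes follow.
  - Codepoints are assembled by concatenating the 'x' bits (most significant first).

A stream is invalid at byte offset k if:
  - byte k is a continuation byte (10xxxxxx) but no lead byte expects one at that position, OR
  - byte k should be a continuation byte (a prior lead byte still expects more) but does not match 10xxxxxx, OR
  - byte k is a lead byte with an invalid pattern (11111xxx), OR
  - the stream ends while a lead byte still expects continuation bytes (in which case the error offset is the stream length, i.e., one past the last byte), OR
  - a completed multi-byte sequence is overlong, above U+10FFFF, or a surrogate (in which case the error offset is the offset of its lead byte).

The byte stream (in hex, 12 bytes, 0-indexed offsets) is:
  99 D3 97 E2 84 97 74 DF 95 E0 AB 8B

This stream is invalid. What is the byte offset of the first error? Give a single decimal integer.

Byte[0]=99: INVALID lead byte (not 0xxx/110x/1110/11110)

Answer: 0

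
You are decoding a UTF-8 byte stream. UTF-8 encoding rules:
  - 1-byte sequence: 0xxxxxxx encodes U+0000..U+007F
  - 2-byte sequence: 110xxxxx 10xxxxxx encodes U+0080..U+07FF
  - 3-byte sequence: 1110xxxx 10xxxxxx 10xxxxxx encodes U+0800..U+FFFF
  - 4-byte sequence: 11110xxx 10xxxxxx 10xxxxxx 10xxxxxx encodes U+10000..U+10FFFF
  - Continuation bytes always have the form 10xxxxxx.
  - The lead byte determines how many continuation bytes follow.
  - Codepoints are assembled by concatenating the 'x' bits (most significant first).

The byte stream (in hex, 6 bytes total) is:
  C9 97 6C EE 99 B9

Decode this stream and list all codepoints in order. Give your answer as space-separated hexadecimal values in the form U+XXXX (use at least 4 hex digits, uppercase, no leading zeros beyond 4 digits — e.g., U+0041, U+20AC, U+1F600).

Answer: U+0257 U+006C U+E679

Derivation:
Byte[0]=C9: 2-byte lead, need 1 cont bytes. acc=0x9
Byte[1]=97: continuation. acc=(acc<<6)|0x17=0x257
Completed: cp=U+0257 (starts at byte 0)
Byte[2]=6C: 1-byte ASCII. cp=U+006C
Byte[3]=EE: 3-byte lead, need 2 cont bytes. acc=0xE
Byte[4]=99: continuation. acc=(acc<<6)|0x19=0x399
Byte[5]=B9: continuation. acc=(acc<<6)|0x39=0xE679
Completed: cp=U+E679 (starts at byte 3)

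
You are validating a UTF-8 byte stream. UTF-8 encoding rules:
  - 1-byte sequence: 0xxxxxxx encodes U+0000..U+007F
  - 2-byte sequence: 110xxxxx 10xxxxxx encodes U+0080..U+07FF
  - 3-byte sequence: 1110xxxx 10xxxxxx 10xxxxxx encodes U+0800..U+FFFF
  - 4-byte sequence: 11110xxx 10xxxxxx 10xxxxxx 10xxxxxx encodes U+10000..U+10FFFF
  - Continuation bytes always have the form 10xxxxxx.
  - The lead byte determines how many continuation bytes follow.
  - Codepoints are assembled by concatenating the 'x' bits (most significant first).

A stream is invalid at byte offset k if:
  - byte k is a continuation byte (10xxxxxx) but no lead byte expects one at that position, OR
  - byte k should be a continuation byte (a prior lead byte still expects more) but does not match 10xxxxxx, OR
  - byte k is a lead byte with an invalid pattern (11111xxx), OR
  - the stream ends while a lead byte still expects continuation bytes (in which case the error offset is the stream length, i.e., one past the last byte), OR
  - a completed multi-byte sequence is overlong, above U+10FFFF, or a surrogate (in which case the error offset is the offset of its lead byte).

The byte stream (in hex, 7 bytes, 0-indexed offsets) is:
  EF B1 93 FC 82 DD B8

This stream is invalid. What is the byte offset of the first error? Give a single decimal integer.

Byte[0]=EF: 3-byte lead, need 2 cont bytes. acc=0xF
Byte[1]=B1: continuation. acc=(acc<<6)|0x31=0x3F1
Byte[2]=93: continuation. acc=(acc<<6)|0x13=0xFC53
Completed: cp=U+FC53 (starts at byte 0)
Byte[3]=FC: INVALID lead byte (not 0xxx/110x/1110/11110)

Answer: 3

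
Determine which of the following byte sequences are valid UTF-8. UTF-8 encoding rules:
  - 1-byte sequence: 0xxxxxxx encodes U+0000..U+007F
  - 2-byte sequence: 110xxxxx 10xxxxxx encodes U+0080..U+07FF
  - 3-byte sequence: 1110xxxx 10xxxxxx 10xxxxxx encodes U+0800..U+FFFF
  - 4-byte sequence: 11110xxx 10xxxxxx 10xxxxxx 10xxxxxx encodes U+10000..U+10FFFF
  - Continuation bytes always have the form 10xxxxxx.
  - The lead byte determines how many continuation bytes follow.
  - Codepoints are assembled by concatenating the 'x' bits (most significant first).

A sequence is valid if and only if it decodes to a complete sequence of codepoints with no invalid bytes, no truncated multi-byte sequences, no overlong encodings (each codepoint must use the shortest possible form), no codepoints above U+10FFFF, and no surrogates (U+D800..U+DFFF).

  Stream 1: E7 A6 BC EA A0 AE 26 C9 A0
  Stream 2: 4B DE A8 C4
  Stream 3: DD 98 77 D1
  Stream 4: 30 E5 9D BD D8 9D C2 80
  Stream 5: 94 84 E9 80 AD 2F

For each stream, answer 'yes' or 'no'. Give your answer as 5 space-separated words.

Stream 1: decodes cleanly. VALID
Stream 2: error at byte offset 4. INVALID
Stream 3: error at byte offset 4. INVALID
Stream 4: decodes cleanly. VALID
Stream 5: error at byte offset 0. INVALID

Answer: yes no no yes no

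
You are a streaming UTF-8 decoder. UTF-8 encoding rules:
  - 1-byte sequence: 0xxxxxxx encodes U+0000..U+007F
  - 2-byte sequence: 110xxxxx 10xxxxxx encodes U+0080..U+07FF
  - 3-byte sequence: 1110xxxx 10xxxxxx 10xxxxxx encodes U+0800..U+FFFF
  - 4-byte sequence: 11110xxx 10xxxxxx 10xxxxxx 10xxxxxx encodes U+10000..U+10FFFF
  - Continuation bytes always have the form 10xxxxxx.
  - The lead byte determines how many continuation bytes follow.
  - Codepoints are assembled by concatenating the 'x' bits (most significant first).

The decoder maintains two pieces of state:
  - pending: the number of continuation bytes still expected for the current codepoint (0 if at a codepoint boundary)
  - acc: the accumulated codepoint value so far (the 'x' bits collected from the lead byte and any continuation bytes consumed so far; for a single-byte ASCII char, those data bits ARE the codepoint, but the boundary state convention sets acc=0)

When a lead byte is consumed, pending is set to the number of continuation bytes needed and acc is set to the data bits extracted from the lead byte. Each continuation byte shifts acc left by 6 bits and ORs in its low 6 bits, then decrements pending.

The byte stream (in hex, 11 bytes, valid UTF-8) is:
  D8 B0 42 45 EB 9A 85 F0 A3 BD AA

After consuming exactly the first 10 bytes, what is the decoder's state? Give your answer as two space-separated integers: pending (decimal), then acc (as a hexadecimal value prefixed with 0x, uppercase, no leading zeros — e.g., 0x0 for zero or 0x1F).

Byte[0]=D8: 2-byte lead. pending=1, acc=0x18
Byte[1]=B0: continuation. acc=(acc<<6)|0x30=0x630, pending=0
Byte[2]=42: 1-byte. pending=0, acc=0x0
Byte[3]=45: 1-byte. pending=0, acc=0x0
Byte[4]=EB: 3-byte lead. pending=2, acc=0xB
Byte[5]=9A: continuation. acc=(acc<<6)|0x1A=0x2DA, pending=1
Byte[6]=85: continuation. acc=(acc<<6)|0x05=0xB685, pending=0
Byte[7]=F0: 4-byte lead. pending=3, acc=0x0
Byte[8]=A3: continuation. acc=(acc<<6)|0x23=0x23, pending=2
Byte[9]=BD: continuation. acc=(acc<<6)|0x3D=0x8FD, pending=1

Answer: 1 0x8FD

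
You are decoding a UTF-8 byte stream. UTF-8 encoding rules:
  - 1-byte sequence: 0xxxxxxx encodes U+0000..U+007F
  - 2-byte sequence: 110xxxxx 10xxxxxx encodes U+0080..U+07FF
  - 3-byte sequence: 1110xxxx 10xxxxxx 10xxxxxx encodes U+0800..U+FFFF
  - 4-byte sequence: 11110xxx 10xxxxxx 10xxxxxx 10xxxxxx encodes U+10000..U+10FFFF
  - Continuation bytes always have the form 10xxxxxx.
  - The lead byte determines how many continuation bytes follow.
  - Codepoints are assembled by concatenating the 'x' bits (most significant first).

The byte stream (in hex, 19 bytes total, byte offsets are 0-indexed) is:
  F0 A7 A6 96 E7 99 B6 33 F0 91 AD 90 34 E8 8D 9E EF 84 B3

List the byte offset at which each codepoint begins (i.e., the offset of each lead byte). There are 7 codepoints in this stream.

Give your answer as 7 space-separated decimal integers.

Answer: 0 4 7 8 12 13 16

Derivation:
Byte[0]=F0: 4-byte lead, need 3 cont bytes. acc=0x0
Byte[1]=A7: continuation. acc=(acc<<6)|0x27=0x27
Byte[2]=A6: continuation. acc=(acc<<6)|0x26=0x9E6
Byte[3]=96: continuation. acc=(acc<<6)|0x16=0x27996
Completed: cp=U+27996 (starts at byte 0)
Byte[4]=E7: 3-byte lead, need 2 cont bytes. acc=0x7
Byte[5]=99: continuation. acc=(acc<<6)|0x19=0x1D9
Byte[6]=B6: continuation. acc=(acc<<6)|0x36=0x7676
Completed: cp=U+7676 (starts at byte 4)
Byte[7]=33: 1-byte ASCII. cp=U+0033
Byte[8]=F0: 4-byte lead, need 3 cont bytes. acc=0x0
Byte[9]=91: continuation. acc=(acc<<6)|0x11=0x11
Byte[10]=AD: continuation. acc=(acc<<6)|0x2D=0x46D
Byte[11]=90: continuation. acc=(acc<<6)|0x10=0x11B50
Completed: cp=U+11B50 (starts at byte 8)
Byte[12]=34: 1-byte ASCII. cp=U+0034
Byte[13]=E8: 3-byte lead, need 2 cont bytes. acc=0x8
Byte[14]=8D: continuation. acc=(acc<<6)|0x0D=0x20D
Byte[15]=9E: continuation. acc=(acc<<6)|0x1E=0x835E
Completed: cp=U+835E (starts at byte 13)
Byte[16]=EF: 3-byte lead, need 2 cont bytes. acc=0xF
Byte[17]=84: continuation. acc=(acc<<6)|0x04=0x3C4
Byte[18]=B3: continuation. acc=(acc<<6)|0x33=0xF133
Completed: cp=U+F133 (starts at byte 16)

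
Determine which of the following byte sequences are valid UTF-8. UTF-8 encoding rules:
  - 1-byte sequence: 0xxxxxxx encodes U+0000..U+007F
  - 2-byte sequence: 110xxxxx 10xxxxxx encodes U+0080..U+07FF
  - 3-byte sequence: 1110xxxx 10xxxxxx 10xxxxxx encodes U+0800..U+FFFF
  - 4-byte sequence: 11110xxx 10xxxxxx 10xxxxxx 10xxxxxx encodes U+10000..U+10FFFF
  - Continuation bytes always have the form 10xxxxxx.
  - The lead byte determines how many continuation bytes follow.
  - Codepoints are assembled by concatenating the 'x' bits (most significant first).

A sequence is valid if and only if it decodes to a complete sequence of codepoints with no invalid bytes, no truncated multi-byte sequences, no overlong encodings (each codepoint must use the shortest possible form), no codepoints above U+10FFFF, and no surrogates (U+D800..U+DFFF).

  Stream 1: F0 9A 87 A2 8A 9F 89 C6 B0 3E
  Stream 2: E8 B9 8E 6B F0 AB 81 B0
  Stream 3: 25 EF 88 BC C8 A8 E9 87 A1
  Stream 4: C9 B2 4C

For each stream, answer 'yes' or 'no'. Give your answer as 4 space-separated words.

Answer: no yes yes yes

Derivation:
Stream 1: error at byte offset 4. INVALID
Stream 2: decodes cleanly. VALID
Stream 3: decodes cleanly. VALID
Stream 4: decodes cleanly. VALID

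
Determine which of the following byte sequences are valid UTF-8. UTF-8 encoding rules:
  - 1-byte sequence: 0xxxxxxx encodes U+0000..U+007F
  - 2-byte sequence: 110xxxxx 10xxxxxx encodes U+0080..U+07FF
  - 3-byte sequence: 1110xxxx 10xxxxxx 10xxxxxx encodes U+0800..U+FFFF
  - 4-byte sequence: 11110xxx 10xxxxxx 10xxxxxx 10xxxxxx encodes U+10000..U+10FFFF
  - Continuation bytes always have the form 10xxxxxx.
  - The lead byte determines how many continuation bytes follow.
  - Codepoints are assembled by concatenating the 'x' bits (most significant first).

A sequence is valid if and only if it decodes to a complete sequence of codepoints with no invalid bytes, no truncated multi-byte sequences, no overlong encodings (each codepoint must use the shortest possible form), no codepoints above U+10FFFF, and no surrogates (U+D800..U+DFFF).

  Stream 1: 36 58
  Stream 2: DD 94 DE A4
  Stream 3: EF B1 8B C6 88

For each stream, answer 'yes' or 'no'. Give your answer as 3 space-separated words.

Answer: yes yes yes

Derivation:
Stream 1: decodes cleanly. VALID
Stream 2: decodes cleanly. VALID
Stream 3: decodes cleanly. VALID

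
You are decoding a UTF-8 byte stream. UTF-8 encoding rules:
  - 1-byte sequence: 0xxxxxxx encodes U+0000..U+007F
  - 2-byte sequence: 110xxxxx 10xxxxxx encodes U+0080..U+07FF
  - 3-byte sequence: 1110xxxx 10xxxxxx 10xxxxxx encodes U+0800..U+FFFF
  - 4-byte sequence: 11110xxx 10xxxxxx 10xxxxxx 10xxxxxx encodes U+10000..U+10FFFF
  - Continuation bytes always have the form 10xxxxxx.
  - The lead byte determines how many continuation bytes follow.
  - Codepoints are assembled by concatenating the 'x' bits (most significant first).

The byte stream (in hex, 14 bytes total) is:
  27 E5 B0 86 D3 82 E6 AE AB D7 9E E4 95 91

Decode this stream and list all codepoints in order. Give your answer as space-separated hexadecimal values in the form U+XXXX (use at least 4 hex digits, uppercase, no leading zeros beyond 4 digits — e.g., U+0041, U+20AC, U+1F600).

Byte[0]=27: 1-byte ASCII. cp=U+0027
Byte[1]=E5: 3-byte lead, need 2 cont bytes. acc=0x5
Byte[2]=B0: continuation. acc=(acc<<6)|0x30=0x170
Byte[3]=86: continuation. acc=(acc<<6)|0x06=0x5C06
Completed: cp=U+5C06 (starts at byte 1)
Byte[4]=D3: 2-byte lead, need 1 cont bytes. acc=0x13
Byte[5]=82: continuation. acc=(acc<<6)|0x02=0x4C2
Completed: cp=U+04C2 (starts at byte 4)
Byte[6]=E6: 3-byte lead, need 2 cont bytes. acc=0x6
Byte[7]=AE: continuation. acc=(acc<<6)|0x2E=0x1AE
Byte[8]=AB: continuation. acc=(acc<<6)|0x2B=0x6BAB
Completed: cp=U+6BAB (starts at byte 6)
Byte[9]=D7: 2-byte lead, need 1 cont bytes. acc=0x17
Byte[10]=9E: continuation. acc=(acc<<6)|0x1E=0x5DE
Completed: cp=U+05DE (starts at byte 9)
Byte[11]=E4: 3-byte lead, need 2 cont bytes. acc=0x4
Byte[12]=95: continuation. acc=(acc<<6)|0x15=0x115
Byte[13]=91: continuation. acc=(acc<<6)|0x11=0x4551
Completed: cp=U+4551 (starts at byte 11)

Answer: U+0027 U+5C06 U+04C2 U+6BAB U+05DE U+4551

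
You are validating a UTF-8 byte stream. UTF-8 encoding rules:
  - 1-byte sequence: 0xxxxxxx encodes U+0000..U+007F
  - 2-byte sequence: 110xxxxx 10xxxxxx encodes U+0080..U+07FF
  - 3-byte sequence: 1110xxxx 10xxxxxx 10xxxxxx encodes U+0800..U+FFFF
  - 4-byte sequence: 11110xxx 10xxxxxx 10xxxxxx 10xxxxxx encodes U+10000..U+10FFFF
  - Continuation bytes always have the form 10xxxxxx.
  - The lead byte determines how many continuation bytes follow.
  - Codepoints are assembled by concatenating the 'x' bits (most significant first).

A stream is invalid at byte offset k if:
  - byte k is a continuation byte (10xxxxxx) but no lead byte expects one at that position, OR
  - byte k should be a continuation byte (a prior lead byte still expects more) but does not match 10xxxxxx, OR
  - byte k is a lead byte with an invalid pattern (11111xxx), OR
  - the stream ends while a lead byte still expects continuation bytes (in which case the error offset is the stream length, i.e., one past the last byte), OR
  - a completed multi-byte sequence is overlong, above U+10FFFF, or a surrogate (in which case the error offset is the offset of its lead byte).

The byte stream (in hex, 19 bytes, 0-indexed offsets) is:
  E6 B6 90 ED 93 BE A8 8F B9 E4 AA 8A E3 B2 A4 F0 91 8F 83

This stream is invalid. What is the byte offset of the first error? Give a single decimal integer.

Byte[0]=E6: 3-byte lead, need 2 cont bytes. acc=0x6
Byte[1]=B6: continuation. acc=(acc<<6)|0x36=0x1B6
Byte[2]=90: continuation. acc=(acc<<6)|0x10=0x6D90
Completed: cp=U+6D90 (starts at byte 0)
Byte[3]=ED: 3-byte lead, need 2 cont bytes. acc=0xD
Byte[4]=93: continuation. acc=(acc<<6)|0x13=0x353
Byte[5]=BE: continuation. acc=(acc<<6)|0x3E=0xD4FE
Completed: cp=U+D4FE (starts at byte 3)
Byte[6]=A8: INVALID lead byte (not 0xxx/110x/1110/11110)

Answer: 6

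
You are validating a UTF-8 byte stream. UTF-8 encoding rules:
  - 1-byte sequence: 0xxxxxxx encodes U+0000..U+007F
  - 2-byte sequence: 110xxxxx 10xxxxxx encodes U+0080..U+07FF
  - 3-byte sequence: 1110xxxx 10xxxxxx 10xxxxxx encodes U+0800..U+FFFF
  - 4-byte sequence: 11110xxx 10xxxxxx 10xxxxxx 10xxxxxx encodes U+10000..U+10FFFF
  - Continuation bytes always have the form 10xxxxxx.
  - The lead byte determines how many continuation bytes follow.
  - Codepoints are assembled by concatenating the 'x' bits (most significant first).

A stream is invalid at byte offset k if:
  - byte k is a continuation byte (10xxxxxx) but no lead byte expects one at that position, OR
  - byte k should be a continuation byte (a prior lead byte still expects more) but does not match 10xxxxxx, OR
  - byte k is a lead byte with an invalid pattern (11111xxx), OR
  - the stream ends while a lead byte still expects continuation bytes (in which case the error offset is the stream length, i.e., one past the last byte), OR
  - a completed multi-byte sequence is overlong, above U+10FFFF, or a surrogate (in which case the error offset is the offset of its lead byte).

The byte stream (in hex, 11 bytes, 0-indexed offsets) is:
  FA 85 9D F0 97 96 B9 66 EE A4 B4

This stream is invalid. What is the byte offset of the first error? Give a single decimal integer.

Byte[0]=FA: INVALID lead byte (not 0xxx/110x/1110/11110)

Answer: 0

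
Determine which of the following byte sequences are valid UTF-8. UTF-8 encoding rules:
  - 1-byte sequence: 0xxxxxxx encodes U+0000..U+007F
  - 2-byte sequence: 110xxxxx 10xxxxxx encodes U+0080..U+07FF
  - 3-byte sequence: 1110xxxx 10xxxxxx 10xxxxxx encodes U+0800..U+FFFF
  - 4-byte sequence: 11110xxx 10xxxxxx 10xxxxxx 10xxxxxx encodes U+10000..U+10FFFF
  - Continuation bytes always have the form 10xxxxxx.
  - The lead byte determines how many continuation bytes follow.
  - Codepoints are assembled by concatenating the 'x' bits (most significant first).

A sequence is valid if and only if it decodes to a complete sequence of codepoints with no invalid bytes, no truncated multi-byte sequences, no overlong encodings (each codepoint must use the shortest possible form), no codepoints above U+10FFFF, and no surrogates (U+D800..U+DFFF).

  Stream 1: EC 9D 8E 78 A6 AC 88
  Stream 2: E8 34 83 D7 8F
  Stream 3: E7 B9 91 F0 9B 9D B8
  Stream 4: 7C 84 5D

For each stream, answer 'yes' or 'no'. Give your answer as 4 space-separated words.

Answer: no no yes no

Derivation:
Stream 1: error at byte offset 4. INVALID
Stream 2: error at byte offset 1. INVALID
Stream 3: decodes cleanly. VALID
Stream 4: error at byte offset 1. INVALID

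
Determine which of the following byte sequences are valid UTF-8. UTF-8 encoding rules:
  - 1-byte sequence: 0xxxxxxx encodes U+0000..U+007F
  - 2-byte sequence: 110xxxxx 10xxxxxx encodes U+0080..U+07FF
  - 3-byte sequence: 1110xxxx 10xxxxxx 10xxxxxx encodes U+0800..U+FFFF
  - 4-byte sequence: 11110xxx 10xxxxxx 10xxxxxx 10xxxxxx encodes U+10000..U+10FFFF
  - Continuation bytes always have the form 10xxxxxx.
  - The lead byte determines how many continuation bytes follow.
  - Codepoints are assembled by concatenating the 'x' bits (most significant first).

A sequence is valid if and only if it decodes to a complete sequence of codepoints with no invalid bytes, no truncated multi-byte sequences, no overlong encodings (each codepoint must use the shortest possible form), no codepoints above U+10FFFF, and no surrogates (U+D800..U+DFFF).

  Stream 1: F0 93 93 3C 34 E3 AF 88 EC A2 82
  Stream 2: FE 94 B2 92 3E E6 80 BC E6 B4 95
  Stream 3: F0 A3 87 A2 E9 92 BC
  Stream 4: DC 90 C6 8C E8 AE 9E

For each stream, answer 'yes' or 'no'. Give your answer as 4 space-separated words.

Answer: no no yes yes

Derivation:
Stream 1: error at byte offset 3. INVALID
Stream 2: error at byte offset 0. INVALID
Stream 3: decodes cleanly. VALID
Stream 4: decodes cleanly. VALID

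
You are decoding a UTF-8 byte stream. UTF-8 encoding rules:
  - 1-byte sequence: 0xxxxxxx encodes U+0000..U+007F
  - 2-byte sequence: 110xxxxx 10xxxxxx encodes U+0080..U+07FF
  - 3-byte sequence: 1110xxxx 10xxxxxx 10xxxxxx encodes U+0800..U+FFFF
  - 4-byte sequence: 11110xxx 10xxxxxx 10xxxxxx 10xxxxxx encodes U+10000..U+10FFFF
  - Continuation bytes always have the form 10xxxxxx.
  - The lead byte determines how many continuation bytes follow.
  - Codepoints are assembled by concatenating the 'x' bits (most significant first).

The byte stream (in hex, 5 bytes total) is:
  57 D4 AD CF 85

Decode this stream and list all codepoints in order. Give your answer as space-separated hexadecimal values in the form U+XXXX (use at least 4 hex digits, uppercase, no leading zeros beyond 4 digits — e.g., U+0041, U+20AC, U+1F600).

Byte[0]=57: 1-byte ASCII. cp=U+0057
Byte[1]=D4: 2-byte lead, need 1 cont bytes. acc=0x14
Byte[2]=AD: continuation. acc=(acc<<6)|0x2D=0x52D
Completed: cp=U+052D (starts at byte 1)
Byte[3]=CF: 2-byte lead, need 1 cont bytes. acc=0xF
Byte[4]=85: continuation. acc=(acc<<6)|0x05=0x3C5
Completed: cp=U+03C5 (starts at byte 3)

Answer: U+0057 U+052D U+03C5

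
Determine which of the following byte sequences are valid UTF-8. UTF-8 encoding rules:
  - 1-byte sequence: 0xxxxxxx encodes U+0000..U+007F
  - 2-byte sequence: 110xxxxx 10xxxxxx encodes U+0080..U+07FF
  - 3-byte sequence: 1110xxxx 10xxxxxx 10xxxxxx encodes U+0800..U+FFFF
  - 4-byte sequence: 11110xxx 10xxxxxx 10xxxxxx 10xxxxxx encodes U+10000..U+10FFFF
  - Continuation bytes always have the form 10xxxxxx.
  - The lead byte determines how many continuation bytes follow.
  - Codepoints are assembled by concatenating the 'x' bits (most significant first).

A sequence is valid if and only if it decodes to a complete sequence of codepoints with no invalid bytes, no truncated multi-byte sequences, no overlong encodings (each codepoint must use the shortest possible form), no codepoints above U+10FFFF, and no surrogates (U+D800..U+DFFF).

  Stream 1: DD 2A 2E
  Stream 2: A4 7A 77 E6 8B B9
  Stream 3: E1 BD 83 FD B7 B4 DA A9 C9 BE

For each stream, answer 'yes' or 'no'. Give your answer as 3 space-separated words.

Stream 1: error at byte offset 1. INVALID
Stream 2: error at byte offset 0. INVALID
Stream 3: error at byte offset 3. INVALID

Answer: no no no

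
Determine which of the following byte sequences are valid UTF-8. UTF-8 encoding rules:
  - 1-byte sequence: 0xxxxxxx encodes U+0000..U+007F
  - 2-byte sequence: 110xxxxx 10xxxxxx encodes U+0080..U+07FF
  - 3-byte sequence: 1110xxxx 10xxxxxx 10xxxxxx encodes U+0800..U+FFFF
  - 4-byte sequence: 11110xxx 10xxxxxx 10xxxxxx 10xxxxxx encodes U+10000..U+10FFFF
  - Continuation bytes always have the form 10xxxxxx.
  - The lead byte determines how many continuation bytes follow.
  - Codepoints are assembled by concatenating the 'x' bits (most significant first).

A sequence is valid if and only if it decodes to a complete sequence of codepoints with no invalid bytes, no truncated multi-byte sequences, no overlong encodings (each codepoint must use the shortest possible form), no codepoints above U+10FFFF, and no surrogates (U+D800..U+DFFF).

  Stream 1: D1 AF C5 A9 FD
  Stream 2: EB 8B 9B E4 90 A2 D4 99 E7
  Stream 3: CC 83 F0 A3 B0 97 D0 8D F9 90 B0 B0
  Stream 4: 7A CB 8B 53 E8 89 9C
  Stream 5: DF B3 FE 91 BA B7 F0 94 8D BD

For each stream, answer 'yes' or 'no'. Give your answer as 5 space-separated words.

Stream 1: error at byte offset 4. INVALID
Stream 2: error at byte offset 9. INVALID
Stream 3: error at byte offset 8. INVALID
Stream 4: decodes cleanly. VALID
Stream 5: error at byte offset 2. INVALID

Answer: no no no yes no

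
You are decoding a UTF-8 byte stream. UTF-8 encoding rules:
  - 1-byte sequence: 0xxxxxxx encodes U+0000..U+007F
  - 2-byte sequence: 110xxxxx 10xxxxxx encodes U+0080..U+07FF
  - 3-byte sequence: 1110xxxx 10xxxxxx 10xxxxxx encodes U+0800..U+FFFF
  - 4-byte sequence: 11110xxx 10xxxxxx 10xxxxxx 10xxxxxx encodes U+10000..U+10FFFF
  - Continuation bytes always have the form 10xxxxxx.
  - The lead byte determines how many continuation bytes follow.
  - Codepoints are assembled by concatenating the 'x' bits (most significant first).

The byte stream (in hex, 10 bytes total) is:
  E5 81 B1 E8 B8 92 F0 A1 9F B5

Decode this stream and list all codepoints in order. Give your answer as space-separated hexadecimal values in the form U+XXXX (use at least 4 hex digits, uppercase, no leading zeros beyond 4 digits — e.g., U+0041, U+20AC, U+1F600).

Answer: U+5071 U+8E12 U+217F5

Derivation:
Byte[0]=E5: 3-byte lead, need 2 cont bytes. acc=0x5
Byte[1]=81: continuation. acc=(acc<<6)|0x01=0x141
Byte[2]=B1: continuation. acc=(acc<<6)|0x31=0x5071
Completed: cp=U+5071 (starts at byte 0)
Byte[3]=E8: 3-byte lead, need 2 cont bytes. acc=0x8
Byte[4]=B8: continuation. acc=(acc<<6)|0x38=0x238
Byte[5]=92: continuation. acc=(acc<<6)|0x12=0x8E12
Completed: cp=U+8E12 (starts at byte 3)
Byte[6]=F0: 4-byte lead, need 3 cont bytes. acc=0x0
Byte[7]=A1: continuation. acc=(acc<<6)|0x21=0x21
Byte[8]=9F: continuation. acc=(acc<<6)|0x1F=0x85F
Byte[9]=B5: continuation. acc=(acc<<6)|0x35=0x217F5
Completed: cp=U+217F5 (starts at byte 6)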